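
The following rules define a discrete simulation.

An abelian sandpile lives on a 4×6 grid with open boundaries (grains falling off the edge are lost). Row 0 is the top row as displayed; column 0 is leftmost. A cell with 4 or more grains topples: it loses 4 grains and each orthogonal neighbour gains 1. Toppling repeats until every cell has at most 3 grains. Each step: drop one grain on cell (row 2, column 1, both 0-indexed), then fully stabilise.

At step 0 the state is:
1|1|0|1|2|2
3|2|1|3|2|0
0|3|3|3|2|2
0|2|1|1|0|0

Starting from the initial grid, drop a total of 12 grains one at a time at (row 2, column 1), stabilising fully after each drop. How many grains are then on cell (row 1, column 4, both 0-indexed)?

k=0  1|1|0|1|2|2
3|2|1|3|2|0
0|3|3|3|2|2
0|2|1|1|0|0
k=1  1|1|0|2|2|2
3|3|3|0|3|0
1|1|1|1|3|2
0|3|2|2|0|0
k=2  1|1|0|2|2|2
3|3|3|0|3|0
1|2|1|1|3|2
0|3|2|2|0|0
k=3  1|1|0|2|2|2
3|3|3|0|3|0
1|3|1|1|3|2
0|3|2|2|0|0
k=4  2|2|1|2|2|2
0|2|0|1|3|0
3|2|3|1|3|2
1|0|3|2|0|0
k=5  2|2|1|2|2|2
0|2|0|1|3|0
3|3|3|1|3|2
1|0|3|2|0|0
k=6  2|2|1|2|2|2
1|3|1|1|3|0
0|2|1|2|3|2
2|2|0|3|0|0
k=7  2|2|1|2|2|2
1|3|1|1|3|0
0|3|1|2|3|2
2|2|0|3|0|0
k=8  2|3|1|2|2|2
2|0|2|1|3|0
1|1|2|2|3|2
2|3|0|3|0|0
k=9  2|3|1|2|2|2
2|0|2|1|3|0
1|2|2|2|3|2
2|3|0|3|0|0
k=10  2|3|1|2|2|2
2|0|2|1|3|0
1|3|2|2|3|2
2|3|0|3|0|0
k=11  2|3|1|2|2|2
2|1|2|1|3|0
2|1|3|2|3|2
3|0|1|3|0|0
k=12  2|3|1|2|2|2
2|1|2|1|3|0
2|2|3|2|3|2
3|0|1|3|0|0

3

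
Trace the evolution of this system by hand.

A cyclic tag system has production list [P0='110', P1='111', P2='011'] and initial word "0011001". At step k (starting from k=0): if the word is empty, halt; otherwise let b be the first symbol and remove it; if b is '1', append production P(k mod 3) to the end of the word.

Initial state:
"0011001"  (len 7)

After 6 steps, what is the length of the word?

7

t=0: "0011001"  (len 7)
t=1: "011001"  (len 6)
t=2: "11001"  (len 5)
t=3: "1001011"  (len 7)
t=4: "001011110"  (len 9)
t=5: "01011110"  (len 8)
t=6: "1011110"  (len 7)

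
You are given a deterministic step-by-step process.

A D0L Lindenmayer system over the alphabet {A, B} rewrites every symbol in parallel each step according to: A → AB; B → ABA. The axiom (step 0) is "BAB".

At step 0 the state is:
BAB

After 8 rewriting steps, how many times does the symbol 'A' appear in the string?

2209

[0] BAB
[1] ABAABABA
[2] ABABAABABABAABABAAB
[3] ABABAABABAABABABAABABAABABAABABABAABABAABABABA
[4] ABABAABABAABABABAABABAABABABAABABAABABAABABABAABABAABABABAABABAABABABAABABAABABAABABABAABABAABABABAABABAABABAAB
[5] ABABAABABAABABABAABABAABABABAABABAABABAABABABAABABAABABABA…ABABAABABAABABABAABABAABABAABABABAABABAABABABAABABAABABABA  (len 268)
[6] ABABAABABAABABABAABABAABABABAABABAABABAABABABAABABAABABABA…ABABAABABAABABABAABABAABABAABABABAABABAABABABAABABAABABAAB  (len 647)
[7] ABABAABABAABABABAABABAABABABAABABAABABAABABABAABABAABABABA…ABABAABABAABABABAABABAABABAABABABAABABAABABABAABABAABABABA  (len 1562)
[8] ABABAABABAABABABAABABAABABABAABABAABABAABABABAABABAABABABA…ABABAABABAABABABAABABAABABAABABABAABABAABABABAABABAABABAAB  (len 3771)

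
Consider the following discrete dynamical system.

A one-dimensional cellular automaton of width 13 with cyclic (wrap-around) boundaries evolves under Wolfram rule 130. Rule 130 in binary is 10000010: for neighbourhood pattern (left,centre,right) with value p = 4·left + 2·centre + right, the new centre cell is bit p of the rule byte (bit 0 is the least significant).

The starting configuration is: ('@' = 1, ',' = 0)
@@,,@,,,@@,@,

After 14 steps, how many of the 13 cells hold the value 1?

2

[0] @@,,@,,,@@,@,
[1] ,,,@,,,@,,,,,
[2] ,,@,,,@,,,,,,
[3] ,@,,,@,,,,,,,
[4] @,,,@,,,,,,,,
[5] ,,,@,,,,,,,,@
[6] ,,@,,,,,,,,@,
[7] ,@,,,,,,,,@,,
[8] @,,,,,,,,@,,,
[9] ,,,,,,,,@,,,@
[10] ,,,,,,,@,,,@,
[11] ,,,,,,@,,,@,,
[12] ,,,,,@,,,@,,,
[13] ,,,,@,,,@,,,,
[14] ,,,@,,,@,,,,,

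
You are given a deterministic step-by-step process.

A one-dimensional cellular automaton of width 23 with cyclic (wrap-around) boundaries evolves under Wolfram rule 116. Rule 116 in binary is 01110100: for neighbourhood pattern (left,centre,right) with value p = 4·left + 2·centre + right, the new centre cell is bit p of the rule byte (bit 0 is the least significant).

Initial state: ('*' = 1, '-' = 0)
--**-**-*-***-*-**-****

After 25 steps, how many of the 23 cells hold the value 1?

10

t=0: --**-**-*-***-*-**-****
t=1: *--**-****--****-**---*
t=2: **--**---**----**-**---
t=3: -**--**---**----**-**--
t=4: --**--**---**----**-**-
t=5: ---**--**---**----**-**
t=6: *---**--**---**----**-*
t=7: **---**--**---**----**-
t=8: -**---**--**---**----**
t=9: *-**---**--**---**----*
t=10: **-**---**--**---**----
t=11: -**-**---**--**---**---
t=12: --**-**---**--**---**--
t=13: ---**-**---**--**---**-
t=14: ----**-**---**--**---**
t=15: *----**-**---**--**---*
t=16: **----**-**---**--**---
t=17: -**----**-**---**--**--
t=18: --**----**-**---**--**-
t=19: ---**----**-**---**--**
t=20: *---**----**-**---**--*
t=21: **---**----**-**---**--
t=22: -**---**----**-**---**-
t=23: --**---**----**-**---**
t=24: *--**---**----**-**---*
t=25: **--**---**----**-**---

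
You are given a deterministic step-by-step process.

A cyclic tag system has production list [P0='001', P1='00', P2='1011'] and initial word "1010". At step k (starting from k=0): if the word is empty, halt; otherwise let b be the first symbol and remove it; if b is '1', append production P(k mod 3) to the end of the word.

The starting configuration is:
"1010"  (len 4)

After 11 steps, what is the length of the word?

10

gen 0: "1010"  (len 4)
gen 1: "010001"  (len 6)
gen 2: "10001"  (len 5)
gen 3: "00011011"  (len 8)
gen 4: "0011011"  (len 7)
gen 5: "011011"  (len 6)
gen 6: "11011"  (len 5)
gen 7: "1011001"  (len 7)
gen 8: "01100100"  (len 8)
gen 9: "1100100"  (len 7)
gen 10: "100100001"  (len 9)
gen 11: "0010000100"  (len 10)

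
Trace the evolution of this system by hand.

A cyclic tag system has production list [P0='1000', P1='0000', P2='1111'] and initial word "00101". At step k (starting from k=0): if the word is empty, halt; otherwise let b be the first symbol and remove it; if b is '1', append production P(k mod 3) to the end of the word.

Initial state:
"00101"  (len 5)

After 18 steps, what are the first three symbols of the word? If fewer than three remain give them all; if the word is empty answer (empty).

000

[0] "00101"  (len 5)
[1] "0101"  (len 4)
[2] "101"  (len 3)
[3] "011111"  (len 6)
[4] "11111"  (len 5)
[5] "11110000"  (len 8)
[6] "11100001111"  (len 11)
[7] "11000011111000"  (len 14)
[8] "10000111110000000"  (len 17)
[9] "00001111100000001111"  (len 20)
[10] "0001111100000001111"  (len 19)
[11] "001111100000001111"  (len 18)
[12] "01111100000001111"  (len 17)
[13] "1111100000001111"  (len 16)
[14] "1111000000011110000"  (len 19)
[15] "1110000000111100001111"  (len 22)
[16] "1100000001111000011111000"  (len 25)
[17] "1000000011110000111110000000"  (len 28)
[18] "0000000111100001111100000001111"  (len 31)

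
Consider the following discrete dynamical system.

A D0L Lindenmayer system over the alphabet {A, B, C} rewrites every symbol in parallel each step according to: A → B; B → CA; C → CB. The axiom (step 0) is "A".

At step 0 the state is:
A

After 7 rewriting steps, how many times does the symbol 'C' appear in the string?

14

step 0: A
step 1: B
step 2: CA
step 3: CBB
step 4: CBCACA
step 5: CBCACBBCBB
step 6: CBCACBBCBCACACBCACA
step 7: CBCACBBCBCACACBCACBBCBBCBCACBBCBB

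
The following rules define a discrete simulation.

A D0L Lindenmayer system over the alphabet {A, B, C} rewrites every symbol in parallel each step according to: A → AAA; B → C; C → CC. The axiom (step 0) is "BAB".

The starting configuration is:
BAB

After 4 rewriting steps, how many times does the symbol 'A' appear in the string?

81

[0] BAB
[1] CAAAC
[2] CCAAAAAAAAACC
[3] CCCCAAAAAAAAAAAAAAAAAAAAAAAAAAACCCC
[4] CCCCCCCCAAAAAAAAAAAAAAAAAAAAAAAAAAAAAAAAAAAAAAAAAAAAAAAAAAAAAAAAAAAAAAAAAAAAAAAAAAAAAAAAACCCCCCCC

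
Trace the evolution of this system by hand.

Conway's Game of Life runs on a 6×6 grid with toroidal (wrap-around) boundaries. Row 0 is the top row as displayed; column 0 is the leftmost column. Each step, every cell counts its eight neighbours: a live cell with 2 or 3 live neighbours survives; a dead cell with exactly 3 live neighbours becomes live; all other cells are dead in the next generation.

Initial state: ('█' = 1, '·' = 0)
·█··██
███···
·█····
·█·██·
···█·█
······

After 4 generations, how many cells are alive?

6

step 0: ·█··██
███···
·█····
·█·██·
···█·█
······
step 1: ·██··█
··█··█
···█··
█··██·
··██··
█····█
step 2: ·██·██
█████·
··██·█
····█·
████··
█··███
step 3: ······
······
█····█
█···██
███···
······
step 4: ······
······
█···█·
····█·
██····
·█····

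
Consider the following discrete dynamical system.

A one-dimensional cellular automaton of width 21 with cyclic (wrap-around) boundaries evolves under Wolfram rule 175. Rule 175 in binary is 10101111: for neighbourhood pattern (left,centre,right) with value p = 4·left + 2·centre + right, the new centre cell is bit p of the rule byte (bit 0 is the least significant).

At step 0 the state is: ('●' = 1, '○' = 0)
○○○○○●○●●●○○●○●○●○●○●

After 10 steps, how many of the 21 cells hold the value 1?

0) ○○○○○●○●●●○○●○●○●○●○●
1) ○●●●●●●●●○○●●●●●●●●●●
2) ●●●●●●●●○○●●●●●●●●●●○
3) ●●●●●●●○○●●●●●●●●●●○●
4) ●●●●●●○○●●●●●●●●●●○●●
5) ●●●●●○○●●●●●●●●●●○●●●
6) ●●●●○○●●●●●●●●●●○●●●●
7) ●●●○○●●●●●●●●●●○●●●●●
8) ●●○○●●●●●●●●●●○●●●●●●
9) ●○○●●●●●●●●●●○●●●●●●●
10) ○○●●●●●●●●●●○●●●●●●●●

18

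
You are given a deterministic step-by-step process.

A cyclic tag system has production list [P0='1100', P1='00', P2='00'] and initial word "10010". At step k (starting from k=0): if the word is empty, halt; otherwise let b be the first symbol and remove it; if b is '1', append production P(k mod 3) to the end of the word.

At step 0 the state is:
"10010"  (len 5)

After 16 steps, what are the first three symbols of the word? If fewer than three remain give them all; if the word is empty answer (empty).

step 0: "10010"  (len 5)
step 1: "00101100"  (len 8)
step 2: "0101100"  (len 7)
step 3: "101100"  (len 6)
step 4: "011001100"  (len 9)
step 5: "11001100"  (len 8)
step 6: "100110000"  (len 9)
step 7: "001100001100"  (len 12)
step 8: "01100001100"  (len 11)
step 9: "1100001100"  (len 10)
step 10: "1000011001100"  (len 13)
step 11: "00001100110000"  (len 14)
step 12: "0001100110000"  (len 13)
step 13: "001100110000"  (len 12)
step 14: "01100110000"  (len 11)
step 15: "1100110000"  (len 10)
step 16: "1001100001100"  (len 13)

100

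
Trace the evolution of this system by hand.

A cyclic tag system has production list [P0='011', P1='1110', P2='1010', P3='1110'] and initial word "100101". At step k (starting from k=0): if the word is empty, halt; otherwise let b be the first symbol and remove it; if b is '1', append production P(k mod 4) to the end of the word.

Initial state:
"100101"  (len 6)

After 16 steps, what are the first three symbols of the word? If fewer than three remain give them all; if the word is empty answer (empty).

011

[0] "100101"  (len 6)
[1] "00101011"  (len 8)
[2] "0101011"  (len 7)
[3] "101011"  (len 6)
[4] "010111110"  (len 9)
[5] "10111110"  (len 8)
[6] "01111101110"  (len 11)
[7] "1111101110"  (len 10)
[8] "1111011101110"  (len 13)
[9] "111011101110011"  (len 15)
[10] "110111011100111110"  (len 18)
[11] "101110111001111101010"  (len 21)
[12] "011101110011111010101110"  (len 24)
[13] "11101110011111010101110"  (len 23)
[14] "11011100111110101011101110"  (len 26)
[15] "10111001111101010111011101010"  (len 29)
[16] "01110011111010101110111010101110"  (len 32)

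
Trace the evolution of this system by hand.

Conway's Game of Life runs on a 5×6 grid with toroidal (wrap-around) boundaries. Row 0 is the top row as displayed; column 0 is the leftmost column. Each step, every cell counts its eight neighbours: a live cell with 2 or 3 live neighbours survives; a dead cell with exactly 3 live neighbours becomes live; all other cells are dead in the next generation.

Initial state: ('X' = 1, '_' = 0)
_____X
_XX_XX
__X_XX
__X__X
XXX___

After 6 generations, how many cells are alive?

13

t=0: _____X
_XX_XX
__X_XX
__X__X
XXX___
t=1: ___XXX
_XX___
__X___
__X_XX
XXX__X
t=2: ___XXX
_XX_X_
__X___
__X_XX
_XX___
t=3: X___XX
_XX_XX
__X_XX
__X___
XXX___
t=4: ____X_
_XX___
X_X_XX
X_X__X
X_XX__
t=5: ______
XXX_X_
__X_X_
__X___
X_XXX_
t=6: X___X_
_XX__X
__X__X
__X_XX
_XXX__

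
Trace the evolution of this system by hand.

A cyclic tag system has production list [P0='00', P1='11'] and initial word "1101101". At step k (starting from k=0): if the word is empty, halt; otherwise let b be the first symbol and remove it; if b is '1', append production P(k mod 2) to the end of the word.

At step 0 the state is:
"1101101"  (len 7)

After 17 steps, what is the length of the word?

gen 0: "1101101"  (len 7)
gen 1: "10110100"  (len 8)
gen 2: "011010011"  (len 9)
gen 3: "11010011"  (len 8)
gen 4: "101001111"  (len 9)
gen 5: "0100111100"  (len 10)
gen 6: "100111100"  (len 9)
gen 7: "0011110000"  (len 10)
gen 8: "011110000"  (len 9)
gen 9: "11110000"  (len 8)
gen 10: "111000011"  (len 9)
gen 11: "1100001100"  (len 10)
gen 12: "10000110011"  (len 11)
gen 13: "000011001100"  (len 12)
gen 14: "00011001100"  (len 11)
gen 15: "0011001100"  (len 10)
gen 16: "011001100"  (len 9)
gen 17: "11001100"  (len 8)

8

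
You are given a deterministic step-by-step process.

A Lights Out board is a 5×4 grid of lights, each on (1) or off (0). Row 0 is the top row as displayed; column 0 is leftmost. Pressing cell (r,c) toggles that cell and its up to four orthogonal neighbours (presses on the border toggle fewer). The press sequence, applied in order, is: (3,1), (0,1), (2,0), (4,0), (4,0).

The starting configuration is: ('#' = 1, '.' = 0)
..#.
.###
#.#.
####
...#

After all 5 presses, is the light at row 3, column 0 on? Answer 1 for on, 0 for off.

step 0: ..#.
.###
#.#.
####
...#
step 1: ..#.
.###
###.
...#
.#.#
step 2: ##..
..##
###.
...#
.#.#
step 3: ##..
#.##
..#.
#..#
.#.#
step 4: ##..
#.##
..#.
...#
#..#
step 5: ##..
#.##
..#.
#..#
.#.#

1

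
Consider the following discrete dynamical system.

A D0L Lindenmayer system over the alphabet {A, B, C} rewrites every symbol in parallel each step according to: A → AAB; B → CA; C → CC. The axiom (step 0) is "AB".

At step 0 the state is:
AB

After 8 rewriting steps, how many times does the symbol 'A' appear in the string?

[0] AB
[1] AABCA
[2] AABAABCACCAAB
[3] AABAABCAAABAABCACCAABCCCCAABAABCA
[4] AABAABCAAABAABCACCAABAABAABCAAABAABCACCAABCCCCAABAABCACCCCCCCCAABAABCAAABAABCACCAAB
[5] AABAABCAAABAABCACCAABAABAABCAAABAABCACCAABCCCCAABAABCAAABA…CCCCAABAABCAAABAABCACCAABAABAABCAAABAABCACCAABCCCCAABAABCA  (len 207)
[6] AABAABCAAABAABCACCAABAABAABCAAABAABCACCAABCCCCAABAABCAAABA…ABCAAABAABCACCAABCCCCAABAABCACCCCCCCCAABAABCAAABAABCACCAAB  (len 513)
[7] AABAABCAAABAABCACCAABAABAABCAAABAABCACCAABCCCCAABAABCAAABA…CCCCAABAABCAAABAABCACCAABAABAABCAAABAABCACCAABCCCCAABAABCA  (len 1265)
[8] AABAABCAAABAABCACCAABAABAABCAAABAABCACCAABCCCCAABAABCAAABA…ABCAAABAABCACCAABCCCCAABAABCACCCCCCCCAABAABCAAABAABCACCAAB  (len 3107)

1393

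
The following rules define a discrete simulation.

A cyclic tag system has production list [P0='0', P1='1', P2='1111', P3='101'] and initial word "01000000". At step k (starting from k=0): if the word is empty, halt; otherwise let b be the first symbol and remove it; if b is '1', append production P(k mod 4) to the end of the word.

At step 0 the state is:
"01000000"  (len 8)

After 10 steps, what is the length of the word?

gen 0: "01000000"  (len 8)
gen 1: "1000000"  (len 7)
gen 2: "0000001"  (len 7)
gen 3: "000001"  (len 6)
gen 4: "00001"  (len 5)
gen 5: "0001"  (len 4)
gen 6: "001"  (len 3)
gen 7: "01"  (len 2)
gen 8: "1"  (len 1)
gen 9: "0"  (len 1)
gen 10: (halted — word empty)

0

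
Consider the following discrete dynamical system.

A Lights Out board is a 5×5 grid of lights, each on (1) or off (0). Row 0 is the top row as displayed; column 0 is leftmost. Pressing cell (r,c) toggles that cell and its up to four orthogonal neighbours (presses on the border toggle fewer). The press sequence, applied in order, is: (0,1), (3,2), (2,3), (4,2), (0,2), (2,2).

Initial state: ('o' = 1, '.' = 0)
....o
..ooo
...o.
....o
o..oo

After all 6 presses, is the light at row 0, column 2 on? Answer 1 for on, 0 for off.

0

step 0: ....o
..ooo
...o.
....o
o..oo
step 1: ooo.o
.oooo
...o.
....o
o..oo
step 2: ooo.o
.oooo
..oo.
.oooo
o.ooo
step 3: ooo.o
.oo.o
....o
.oo.o
o.ooo
step 4: ooo.o
.oo.o
....o
.o..o
oo..o
step 5: o..oo
.o..o
....o
.o..o
oo..o
step 6: o..oo
.oo.o
.oooo
.oo.o
oo..o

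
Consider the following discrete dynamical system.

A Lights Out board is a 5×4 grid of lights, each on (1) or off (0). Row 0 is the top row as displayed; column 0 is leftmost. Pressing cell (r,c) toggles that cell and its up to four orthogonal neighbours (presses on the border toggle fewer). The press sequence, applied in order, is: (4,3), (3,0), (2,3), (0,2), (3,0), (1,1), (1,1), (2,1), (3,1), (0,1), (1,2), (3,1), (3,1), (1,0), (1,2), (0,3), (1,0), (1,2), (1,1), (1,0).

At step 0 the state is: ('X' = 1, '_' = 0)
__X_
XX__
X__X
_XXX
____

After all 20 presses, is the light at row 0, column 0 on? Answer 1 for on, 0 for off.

k=0  __X_
XX__
X__X
_XXX
____
k=1  __X_
XX__
X__X
_XX_
__XX
k=2  __X_
XX__
___X
X_X_
X_XX
k=3  __X_
XX_X
__X_
X_XX
X_XX
k=4  _X_X
XXXX
__X_
X_XX
X_XX
k=5  _X_X
XXXX
X_X_
_XXX
__XX
k=6  ___X
___X
XXX_
_XXX
__XX
k=7  _X_X
XXXX
X_X_
_XXX
__XX
k=8  _X_X
X_XX
_X__
__XX
__XX
k=9  _X_X
X_XX
____
XX_X
_XXX
k=10  X_XX
XXXX
____
XX_X
_XXX
k=11  X__X
X___
__X_
XX_X
_XXX
k=12  X__X
X___
_XX_
__XX
__XX
k=13  X__X
X___
__X_
XX_X
_XXX
k=14  ___X
_X__
X_X_
XX_X
_XXX
k=15  __XX
__XX
X___
XX_X
_XXX
k=16  ____
__X_
X___
XX_X
_XXX
k=17  X___
XXX_
____
XX_X
_XXX
k=18  X_X_
X__X
__X_
XX_X
_XXX
k=19  XXX_
_XXX
_XX_
XX_X
_XXX
k=20  _XX_
X_XX
XXX_
XX_X
_XXX

0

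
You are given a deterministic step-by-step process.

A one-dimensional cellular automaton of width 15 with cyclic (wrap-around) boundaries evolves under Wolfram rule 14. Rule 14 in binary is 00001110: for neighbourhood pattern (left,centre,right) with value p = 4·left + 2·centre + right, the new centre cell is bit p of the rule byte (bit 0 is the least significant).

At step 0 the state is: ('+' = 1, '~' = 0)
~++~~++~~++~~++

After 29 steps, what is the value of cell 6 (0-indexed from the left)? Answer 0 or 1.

1

step 0: ~++~~++~~++~~++
step 1: ~+~~++~~++~~++~
step 2: ++~++~~++~~++~~
step 3: +~~+~~++~~++~~+
step 4: ~~++~++~~++~~++
step 5: ~++~~+~~++~~++~
step 6: ++~~++~++~~++~~
step 7: +~~++~~+~~++~~+
step 8: ~~++~~++~++~~++
step 9: ~++~~++~~+~~++~
step 10: ++~~++~~++~++~~
step 11: +~~++~~++~~+~~+
step 12: ~~++~~++~~++~++
step 13: ~++~~++~~++~~+~
step 14: ++~~++~~++~~++~
step 15: +~~++~~++~~++~~
step 16: +~++~~++~~++~~+
step 17: ~~+~~++~~++~~++
step 18: ~++~++~~++~~++~
step 19: ++~~+~~++~~++~~
step 20: +~~++~++~~++~~+
step 21: ~~++~~+~~++~~++
step 22: ~++~~++~++~~++~
step 23: ++~~++~~+~~++~~
step 24: +~~++~~++~++~~+
step 25: ~~++~~++~~+~~++
step 26: ~++~~++~~++~++~
step 27: ++~~++~~++~~+~~
step 28: +~~++~~++~~++~+
step 29: ~~++~~++~~++~~+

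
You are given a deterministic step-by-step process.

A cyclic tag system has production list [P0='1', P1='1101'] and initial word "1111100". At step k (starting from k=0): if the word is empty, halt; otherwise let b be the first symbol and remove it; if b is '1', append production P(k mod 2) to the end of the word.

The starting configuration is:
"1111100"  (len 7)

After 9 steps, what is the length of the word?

step 0: "1111100"  (len 7)
step 1: "1111001"  (len 7)
step 2: "1110011101"  (len 10)
step 3: "1100111011"  (len 10)
step 4: "1001110111101"  (len 13)
step 5: "0011101111011"  (len 13)
step 6: "011101111011"  (len 12)
step 7: "11101111011"  (len 11)
step 8: "11011110111101"  (len 14)
step 9: "10111101111011"  (len 14)

14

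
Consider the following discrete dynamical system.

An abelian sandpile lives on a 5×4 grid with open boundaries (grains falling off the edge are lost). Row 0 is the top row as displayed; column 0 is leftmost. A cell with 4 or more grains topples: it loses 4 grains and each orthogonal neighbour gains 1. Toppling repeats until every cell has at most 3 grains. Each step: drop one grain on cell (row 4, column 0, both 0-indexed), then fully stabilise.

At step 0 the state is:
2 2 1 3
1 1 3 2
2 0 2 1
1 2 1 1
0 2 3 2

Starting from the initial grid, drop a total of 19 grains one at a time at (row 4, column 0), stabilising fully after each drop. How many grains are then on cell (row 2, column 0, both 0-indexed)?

3

0) 2 2 1 3
1 1 3 2
2 0 2 1
1 2 1 1
0 2 3 2
1) 2 2 1 3
1 1 3 2
2 0 2 1
1 2 1 1
1 2 3 2
2) 2 2 1 3
1 1 3 2
2 0 2 1
1 2 1 1
2 2 3 2
3) 2 2 1 3
1 1 3 2
2 0 2 1
1 2 1 1
3 2 3 2
4) 2 2 1 3
1 1 3 2
2 0 2 1
2 2 1 1
0 3 3 2
5) 2 2 1 3
1 1 3 2
2 0 2 1
2 2 1 1
1 3 3 2
6) 2 2 1 3
1 1 3 2
2 0 2 1
2 2 1 1
2 3 3 2
7) 2 2 1 3
1 1 3 2
2 0 2 1
2 2 1 1
3 3 3 2
8) 2 2 1 3
1 1 3 2
2 0 2 1
3 3 2 1
1 1 0 3
9) 2 2 1 3
1 1 3 2
2 0 2 1
3 3 2 1
2 1 0 3
10) 2 2 1 3
1 1 3 2
2 0 2 1
3 3 2 1
3 1 0 3
11) 2 2 1 3
1 1 3 2
3 1 2 1
1 0 3 1
1 3 0 3
12) 2 2 1 3
1 1 3 2
3 1 2 1
1 0 3 1
2 3 0 3
13) 2 2 1 3
1 1 3 2
3 1 2 1
1 0 3 1
3 3 0 3
14) 2 2 1 3
1 1 3 2
3 1 2 1
2 1 3 1
1 0 1 3
15) 2 2 1 3
1 1 3 2
3 1 2 1
2 1 3 1
2 0 1 3
16) 2 2 1 3
1 1 3 2
3 1 2 1
2 1 3 1
3 0 1 3
17) 2 2 1 3
1 1 3 2
3 1 2 1
3 1 3 1
0 1 1 3
18) 2 2 1 3
1 1 3 2
3 1 2 1
3 1 3 1
1 1 1 3
19) 2 2 1 3
1 1 3 2
3 1 2 1
3 1 3 1
2 1 1 3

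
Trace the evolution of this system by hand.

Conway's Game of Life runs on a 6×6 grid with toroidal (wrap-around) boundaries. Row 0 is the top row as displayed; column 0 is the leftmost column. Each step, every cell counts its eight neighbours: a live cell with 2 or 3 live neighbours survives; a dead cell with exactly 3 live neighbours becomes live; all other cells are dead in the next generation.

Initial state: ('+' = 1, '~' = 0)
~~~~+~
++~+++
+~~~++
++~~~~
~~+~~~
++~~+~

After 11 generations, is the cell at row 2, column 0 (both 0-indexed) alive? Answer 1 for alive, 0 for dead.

0

t=0: ~~~~+~
++~+++
+~~~++
++~~~~
~~+~~~
++~~+~
t=1: ~~+~~~
~+~+~~
~~++~~
++~~~~
~~+~~+
~+~+~+
t=2: ++~++~
~+~+~~
+~~+~~
++~+~~
~~+~++
++~++~
t=3: ~~~~~~
~+~+~+
+~~++~
++~+~~
~~~~~~
~~~~~~
t=4: ~~~~~~
+~++~+
~~~+~~
++++++
~~~~~~
~~~~~~
t=5: ~~~~~~
~~+++~
~~~~~~
++++++
++++++
~~~~~~
t=6: ~~~+~~
~~~+~~
+~~~~~
~~~~~~
~~~~~~
++++++
t=7: ++~~~+
~~~~~~
~~~~~~
~~~~~~
++++++
++++++
t=8: ~~~+~~
+~~~~~
~~~~~~
++++++
~~~~~~
~~~~~~
t=9: ~~~~~~
~~~~~~
~~+++~
++++++
++++++
~~~~~~
t=10: ~~~~~~
~~~+~~
+~~~~~
~~~~~~
~~~~~~
++++++
t=11: ++~~~+
~~~~~~
~~~~~~
~~~~~~
++++++
++++++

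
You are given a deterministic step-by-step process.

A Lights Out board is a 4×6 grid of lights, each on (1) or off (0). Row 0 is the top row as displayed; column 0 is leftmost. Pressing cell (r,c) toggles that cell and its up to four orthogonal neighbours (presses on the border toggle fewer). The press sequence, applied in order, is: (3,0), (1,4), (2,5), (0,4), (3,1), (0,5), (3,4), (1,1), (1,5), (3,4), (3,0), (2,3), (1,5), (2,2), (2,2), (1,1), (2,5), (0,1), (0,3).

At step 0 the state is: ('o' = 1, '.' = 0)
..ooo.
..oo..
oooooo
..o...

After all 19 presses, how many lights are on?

13

step 0: ..ooo.
..oo..
oooooo
..o...
step 1: ..ooo.
..oo..
.ooooo
ooo...
step 2: ..oo..
..o.oo
.ooo.o
ooo...
step 3: ..oo..
..o.o.
.oooo.
ooo..o
step 4: ..o.oo
..o...
.oooo.
ooo..o
step 5: ..o.oo
..o...
..ooo.
.....o
step 6: ..o...
..o..o
..ooo.
.....o
step 7: ..o...
..o..o
..oo..
...oo.
step 8: .oo...
oo...o
.ooo..
...oo.
step 9: .oo..o
oo..o.
.ooo.o
...oo.
step 10: .oo..o
oo..o.
.ooooo
.....o
step 11: .oo..o
oo..o.
oooooo
oo...o
step 12: .oo..o
oo.oo.
oo...o
oo.o.o
step 13: .oo...
oo.o.o
oo....
oo.o.o
step 14: .oo...
oooo.o
o.oo..
oooo.o
step 15: .oo...
oo.o.o
oo....
oo.o.o
step 16: ..o...
..oo.o
o.....
oo.o.o
step 17: ..o...
..oo..
o...oo
oo.o..
step 18: oo....
.ooo..
o...oo
oo.o..
step 19: ooooo.
.oo...
o...oo
oo.o..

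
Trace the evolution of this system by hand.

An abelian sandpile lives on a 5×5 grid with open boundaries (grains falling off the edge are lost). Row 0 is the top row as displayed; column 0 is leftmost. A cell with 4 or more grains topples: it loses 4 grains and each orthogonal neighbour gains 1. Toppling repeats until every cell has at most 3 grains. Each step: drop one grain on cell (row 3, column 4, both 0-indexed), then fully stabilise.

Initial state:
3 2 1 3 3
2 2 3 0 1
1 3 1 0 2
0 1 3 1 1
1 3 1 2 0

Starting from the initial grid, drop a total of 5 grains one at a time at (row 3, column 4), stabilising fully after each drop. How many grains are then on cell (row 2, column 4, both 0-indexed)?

step 0: 3 2 1 3 3
2 2 3 0 1
1 3 1 0 2
0 1 3 1 1
1 3 1 2 0
step 1: 3 2 1 3 3
2 2 3 0 1
1 3 1 0 2
0 1 3 1 2
1 3 1 2 0
step 2: 3 2 1 3 3
2 2 3 0 1
1 3 1 0 2
0 1 3 1 3
1 3 1 2 0
step 3: 3 2 1 3 3
2 2 3 0 1
1 3 1 0 3
0 1 3 2 0
1 3 1 2 1
step 4: 3 2 1 3 3
2 2 3 0 1
1 3 1 0 3
0 1 3 2 1
1 3 1 2 1
step 5: 3 2 1 3 3
2 2 3 0 1
1 3 1 0 3
0 1 3 2 2
1 3 1 2 1

3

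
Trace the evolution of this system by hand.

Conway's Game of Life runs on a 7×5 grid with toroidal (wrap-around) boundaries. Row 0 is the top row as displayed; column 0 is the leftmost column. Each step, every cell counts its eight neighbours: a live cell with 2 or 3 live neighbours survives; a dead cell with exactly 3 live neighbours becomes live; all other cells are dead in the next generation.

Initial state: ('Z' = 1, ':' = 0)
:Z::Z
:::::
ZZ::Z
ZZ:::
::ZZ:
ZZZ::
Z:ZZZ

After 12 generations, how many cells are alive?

15

gen 0: :Z::Z
:::::
ZZ::Z
ZZ:::
::ZZ:
ZZZ::
Z:ZZZ
gen 1: :ZZ:Z
:Z::Z
:Z::Z
:::Z:
:::ZZ
Z::::
:::::
gen 2: :ZZZ:
:Z::Z
::ZZZ
Z:ZZ:
:::ZZ
::::Z
ZZ:::
gen 3: :::ZZ
:Z::Z
:::::
ZZ:::
Z:Z::
:::ZZ
ZZ:ZZ
gen 4: :Z:::
Z::ZZ
:Z:::
ZZ:::
Z:ZZ:
:::::
:::::
gen 5: Z:::Z
ZZZ:Z
:ZZ::
Z:::Z
Z:Z:Z
:::::
:::::
gen 6: :::ZZ
::Z:Z
::Z::
::Z:Z
ZZ:ZZ
:::::
:::::
gen 7: :::ZZ
::Z:Z
:ZZ::
::Z:Z
ZZZZZ
Z:::Z
:::::
gen 8: :::ZZ
ZZZ:Z
ZZZ::
::::Z
::Z::
::Z::
Z::Z:
gen 9: :::::
:::::
::Z::
Z:ZZ:
:::Z:
:ZZZ:
::ZZ:
gen 10: :::::
:::::
:ZZZ:
:ZZZZ
:::::
:Z::Z
:Z:Z:
gen 11: :::::
::Z::
ZZ::Z
ZZ::Z
:Z::Z
Z:Z::
Z:Z::
gen 12: :Z:::
ZZ:::
::ZZZ
::ZZ:
::ZZZ
Z:ZZZ
:::::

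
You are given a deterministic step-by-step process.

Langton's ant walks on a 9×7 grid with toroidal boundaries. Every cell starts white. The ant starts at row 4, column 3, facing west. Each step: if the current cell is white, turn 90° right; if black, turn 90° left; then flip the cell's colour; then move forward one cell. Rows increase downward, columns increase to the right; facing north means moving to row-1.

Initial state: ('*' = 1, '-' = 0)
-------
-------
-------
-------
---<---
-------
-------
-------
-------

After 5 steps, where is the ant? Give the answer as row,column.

5,3

gen 0: -------
-------
-------
-------
---<---
-------
-------
-------
-------
gen 1: -------
-------
-------
---^---
---*---
-------
-------
-------
-------
gen 2: -------
-------
-------
---*>--
---*---
-------
-------
-------
-------
gen 3: -------
-------
-------
---**--
---*v--
-------
-------
-------
-------
gen 4: -------
-------
-------
---**--
---<*--
-------
-------
-------
-------
gen 5: -------
-------
-------
---**--
----*--
---v---
-------
-------
-------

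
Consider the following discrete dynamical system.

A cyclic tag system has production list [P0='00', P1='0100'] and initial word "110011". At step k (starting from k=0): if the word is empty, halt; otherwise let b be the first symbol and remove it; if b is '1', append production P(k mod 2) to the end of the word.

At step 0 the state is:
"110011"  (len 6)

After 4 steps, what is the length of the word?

step 0: "110011"  (len 6)
step 1: "1001100"  (len 7)
step 2: "0011000100"  (len 10)
step 3: "011000100"  (len 9)
step 4: "11000100"  (len 8)

8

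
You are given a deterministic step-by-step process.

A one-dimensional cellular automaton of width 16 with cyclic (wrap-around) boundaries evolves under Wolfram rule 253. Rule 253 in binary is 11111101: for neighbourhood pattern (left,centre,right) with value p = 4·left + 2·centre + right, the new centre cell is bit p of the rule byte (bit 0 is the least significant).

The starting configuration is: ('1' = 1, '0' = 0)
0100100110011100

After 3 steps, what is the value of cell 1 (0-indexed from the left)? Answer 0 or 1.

1

k=0  0100100110011100
k=1  0110110111011111
k=2  1111111111111111
k=3  1111111111111111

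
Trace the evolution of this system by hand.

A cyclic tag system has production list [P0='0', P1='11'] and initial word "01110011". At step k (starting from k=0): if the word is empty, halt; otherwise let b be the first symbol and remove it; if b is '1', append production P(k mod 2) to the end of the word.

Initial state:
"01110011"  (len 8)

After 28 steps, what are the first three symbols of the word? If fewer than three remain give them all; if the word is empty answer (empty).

110

t=0: "01110011"  (len 8)
t=1: "1110011"  (len 7)
t=2: "11001111"  (len 8)
t=3: "10011110"  (len 8)
t=4: "001111011"  (len 9)
t=5: "01111011"  (len 8)
t=6: "1111011"  (len 7)
t=7: "1110110"  (len 7)
t=8: "11011011"  (len 8)
t=9: "10110110"  (len 8)
t=10: "011011011"  (len 9)
t=11: "11011011"  (len 8)
t=12: "101101111"  (len 9)
t=13: "011011110"  (len 9)
t=14: "11011110"  (len 8)
t=15: "10111100"  (len 8)
t=16: "011110011"  (len 9)
t=17: "11110011"  (len 8)
t=18: "111001111"  (len 9)
t=19: "110011110"  (len 9)
t=20: "1001111011"  (len 10)
t=21: "0011110110"  (len 10)
t=22: "011110110"  (len 9)
t=23: "11110110"  (len 8)
t=24: "111011011"  (len 9)
t=25: "110110110"  (len 9)
t=26: "1011011011"  (len 10)
t=27: "0110110110"  (len 10)
t=28: "110110110"  (len 9)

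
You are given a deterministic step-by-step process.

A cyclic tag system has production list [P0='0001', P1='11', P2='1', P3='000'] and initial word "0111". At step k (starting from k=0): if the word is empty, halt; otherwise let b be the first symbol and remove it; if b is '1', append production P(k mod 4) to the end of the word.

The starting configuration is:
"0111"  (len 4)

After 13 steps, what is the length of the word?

4

k=0  "0111"  (len 4)
k=1  "111"  (len 3)
k=2  "1111"  (len 4)
k=3  "1111"  (len 4)
k=4  "111000"  (len 6)
k=5  "110000001"  (len 9)
k=6  "1000000111"  (len 10)
k=7  "0000001111"  (len 10)
k=8  "000001111"  (len 9)
k=9  "00001111"  (len 8)
k=10  "0001111"  (len 7)
k=11  "001111"  (len 6)
k=12  "01111"  (len 5)
k=13  "1111"  (len 4)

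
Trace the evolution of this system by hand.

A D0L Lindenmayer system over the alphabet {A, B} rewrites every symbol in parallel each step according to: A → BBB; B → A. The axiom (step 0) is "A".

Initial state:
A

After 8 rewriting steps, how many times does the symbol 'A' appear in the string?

81

gen 0: A
gen 1: BBB
gen 2: AAA
gen 3: BBBBBBBBB
gen 4: AAAAAAAAA
gen 5: BBBBBBBBBBBBBBBBBBBBBBBBBBB
gen 6: AAAAAAAAAAAAAAAAAAAAAAAAAAA
gen 7: BBBBBBBBBBBBBBBBBBBBBBBBBBBBBBBBBBBBBBBBBBBBBBBBBBBBBBBBBBBBBBBBBBBBBBBBBBBBBBBBB
gen 8: AAAAAAAAAAAAAAAAAAAAAAAAAAAAAAAAAAAAAAAAAAAAAAAAAAAAAAAAAAAAAAAAAAAAAAAAAAAAAAAAA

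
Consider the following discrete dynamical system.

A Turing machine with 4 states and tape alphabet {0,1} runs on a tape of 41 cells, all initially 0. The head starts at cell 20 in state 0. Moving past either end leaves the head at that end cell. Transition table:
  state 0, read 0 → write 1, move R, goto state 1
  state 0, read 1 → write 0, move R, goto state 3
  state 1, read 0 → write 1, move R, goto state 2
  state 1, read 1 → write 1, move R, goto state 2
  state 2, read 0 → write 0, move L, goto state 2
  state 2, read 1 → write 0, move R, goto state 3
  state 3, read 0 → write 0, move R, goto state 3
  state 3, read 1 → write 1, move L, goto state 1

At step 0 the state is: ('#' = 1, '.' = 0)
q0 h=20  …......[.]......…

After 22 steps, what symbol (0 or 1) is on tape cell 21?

0

0) q0 h=20  …......[.]......…
1) q1 h=21  ….....#[.]......…
2) q2 h=22  …....##[.]......…
3) q2 h=21  ….....#[#]......…
4) q3 h=22  …....#.[.]......…
5) q3 h=23  …...#..[.]......…
6) q3 h=24  …..#...[.]......…
7) q3 h=25  ….#....[.]......…
8) q3 h=26  …#.....[.]......…
9) q3 h=27  …......[.]......…
10) q3 h=28  …......[.]......…
11) q3 h=29  …......[.]......…
12) q3 h=30  …......[.]......…
13) q3 h=31  …......[.]......…
14) q3 h=32  …......[.]......…
15) q3 h=33  …......[.]......…
16) q3 h=34  …......[.]......|
17) q3 h=35  …......[.].....|
18) q3 h=36  …......[.]....|
19) q3 h=37  …......[.]...|
20) q3 h=38  …......[.]..|
21) q3 h=39  …......[.].|
22) q3 h=40  …......[.]|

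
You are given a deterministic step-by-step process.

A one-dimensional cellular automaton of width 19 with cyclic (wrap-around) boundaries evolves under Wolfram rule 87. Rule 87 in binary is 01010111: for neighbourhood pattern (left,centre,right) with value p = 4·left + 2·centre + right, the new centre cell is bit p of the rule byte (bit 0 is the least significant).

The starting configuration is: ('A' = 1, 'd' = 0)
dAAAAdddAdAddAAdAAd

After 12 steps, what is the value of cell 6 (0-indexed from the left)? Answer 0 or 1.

0) dAAAAdddAdAddAAdAAd
1) AdddAAAAAdAAAdAddAA
2) AAAAddddAdddAdAAAdd
3) dddAAAAAAAAAAdddAAA
4) AAAdddddddddAAAAddA
5) ddAAAAAAAAAAdddAAAd
6) AAdddddddddAAAAddAA
7) dAAAAAAAAAAdddAAAdd
8) AdddddddddAAAAddAAA
9) AAAAAAAAAAdddAAAddd
10) dddddddddAAAAddAAAA
11) AAAAAAAAAdddAAAdddA
12) ddddddddAAAAddAAAAd

0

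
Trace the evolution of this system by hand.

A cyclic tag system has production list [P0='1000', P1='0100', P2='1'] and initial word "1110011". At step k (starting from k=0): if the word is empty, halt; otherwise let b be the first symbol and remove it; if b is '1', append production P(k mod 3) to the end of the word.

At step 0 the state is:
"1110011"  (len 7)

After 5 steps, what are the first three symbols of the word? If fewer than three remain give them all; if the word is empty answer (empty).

111

0) "1110011"  (len 7)
1) "1100111000"  (len 10)
2) "1001110000100"  (len 13)
3) "0011100001001"  (len 13)
4) "011100001001"  (len 12)
5) "11100001001"  (len 11)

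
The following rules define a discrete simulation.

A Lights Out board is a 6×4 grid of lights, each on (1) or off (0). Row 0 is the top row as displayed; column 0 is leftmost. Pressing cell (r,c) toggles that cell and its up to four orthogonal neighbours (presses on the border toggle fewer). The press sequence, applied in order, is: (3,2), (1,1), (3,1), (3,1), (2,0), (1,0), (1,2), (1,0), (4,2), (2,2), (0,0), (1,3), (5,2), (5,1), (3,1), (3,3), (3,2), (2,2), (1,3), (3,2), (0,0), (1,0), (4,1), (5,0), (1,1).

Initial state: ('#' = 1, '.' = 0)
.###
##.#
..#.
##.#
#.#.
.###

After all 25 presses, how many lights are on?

k=0  .###
##.#
..#.
##.#
#.#.
.###
k=1  .###
##.#
....
#.#.
#...
.###
k=2  ..##
..##
.#..
#.#.
#...
.###
k=3  ..##
..##
....
.#..
##..
.###
k=4  ..##
..##
.#..
#.#.
#...
.###
k=5  ..##
#.##
#...
..#.
#...
.###
k=6  #.##
.###
....
..#.
#...
.###
k=7  #..#
....
..#.
..#.
#...
.###
k=8  ...#
##..
#.#.
..#.
#...
.###
k=9  ...#
##..
#.#.
....
####
.#.#
k=10  ...#
###.
##.#
..#.
####
.#.#
k=11  ##.#
.##.
##.#
..#.
####
.#.#
k=12  ##..
.#.#
##..
..#.
####
.#.#
k=13  ##..
.#.#
##..
..#.
##.#
..#.
k=14  ##..
.#.#
##..
..#.
#..#
##..
k=15  ##..
.#.#
#...
##..
##.#
##..
k=16  ##..
.#.#
#..#
####
##..
##..
k=17  ##..
.#.#
#.##
#...
###.
##..
k=18  ##..
.###
##..
#.#.
###.
##..
k=19  ##.#
.#..
##.#
#.#.
###.
##..
k=20  ##.#
.#..
####
##.#
##..
##..
k=21  ...#
##..
####
##.#
##..
##..
k=22  #..#
....
.###
##.#
##..
##..
k=23  #..#
....
.###
#..#
..#.
#...
k=24  #..#
....
.###
#..#
#.#.
.#..
k=25  ##.#
###.
..##
#..#
#.#.
.#..

13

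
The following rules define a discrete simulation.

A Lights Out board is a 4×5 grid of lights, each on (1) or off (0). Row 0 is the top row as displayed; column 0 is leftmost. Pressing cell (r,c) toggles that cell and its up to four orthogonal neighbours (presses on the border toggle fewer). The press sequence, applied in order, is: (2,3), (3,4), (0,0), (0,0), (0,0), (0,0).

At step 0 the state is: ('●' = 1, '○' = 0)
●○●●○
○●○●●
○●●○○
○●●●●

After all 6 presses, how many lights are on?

10

k=0  ●○●●○
○●○●●
○●●○○
○●●●●
k=1  ●○●●○
○●○○●
○●○●●
○●●○●
k=2  ●○●●○
○●○○●
○●○●○
○●●●○
k=3  ○●●●○
●●○○●
○●○●○
○●●●○
k=4  ●○●●○
○●○○●
○●○●○
○●●●○
k=5  ○●●●○
●●○○●
○●○●○
○●●●○
k=6  ●○●●○
○●○○●
○●○●○
○●●●○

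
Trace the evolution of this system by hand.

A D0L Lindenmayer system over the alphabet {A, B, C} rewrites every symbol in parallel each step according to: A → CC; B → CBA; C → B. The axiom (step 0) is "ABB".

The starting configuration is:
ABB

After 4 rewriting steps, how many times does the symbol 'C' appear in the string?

0) ABB
1) CCCBACBA
2) BBBCBACCBCBACC
3) CBACBACBABCBACCBBCBABCBACCBB
4) BCBACCBCBACCBCBACCCBABCBACCBBCBACBABCBACCCBABCBACCBBCBACBA

24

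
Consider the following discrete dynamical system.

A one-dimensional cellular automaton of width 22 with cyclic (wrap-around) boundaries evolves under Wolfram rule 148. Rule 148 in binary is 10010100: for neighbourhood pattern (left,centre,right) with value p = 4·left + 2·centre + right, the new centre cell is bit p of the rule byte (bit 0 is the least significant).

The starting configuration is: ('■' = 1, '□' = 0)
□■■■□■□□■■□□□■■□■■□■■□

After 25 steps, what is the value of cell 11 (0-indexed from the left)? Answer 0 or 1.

gen 0: □■■■□■□□■■□□□■■□■■□■■□
gen 1: □□■□□■■□□□■□□□□□□□□□□■
gen 2: ■□■■□□□■□□■■□□□□□□□□□■
gen 3: □□□□■□□■■□□□■□□□□□□□□□
gen 4: □□□□■■□□□■□□■■□□□□□□□□
gen 5: □□□□□□■□□■■□□□■□□□□□□□
gen 6: □□□□□□■■□□□■□□■■□□□□□□
gen 7: □□□□□□□□■□□■■□□□■□□□□□
gen 8: □□□□□□□□■■□□□■□□■■□□□□
gen 9: □□□□□□□□□□■□□■■□□□■□□□
gen 10: □□□□□□□□□□■■□□□■□□■■□□
gen 11: □□□□□□□□□□□□■□□■■□□□■□
gen 12: □□□□□□□□□□□□■■□□□■□□■■
gen 13: ■□□□□□□□□□□□□□■□□■■□□□
gen 14: ■■□□□□□□□□□□□□■■□□□■□□
gen 15: □□■□□□□□□□□□□□□□■□□■■□
gen 16: □□■■□□□□□□□□□□□□■■□□□■
gen 17: ■□□□■□□□□□□□□□□□□□■□□■
gen 18: □■□□■■□□□□□□□□□□□□■■□□
gen 19: □■■□□□■□□□□□□□□□□□□□■□
gen 20: □□□■□□■■□□□□□□□□□□□□■■
gen 21: ■□□■■□□□■□□□□□□□□□□□□□
gen 22: ■■□□□■□□■■□□□□□□□□□□□□
gen 23: □□■□□■■□□□■□□□□□□□□□□□
gen 24: □□■■□□□■□□■■□□□□□□□□□□
gen 25: □□□□■□□■■□□□■□□□□□□□□□

0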